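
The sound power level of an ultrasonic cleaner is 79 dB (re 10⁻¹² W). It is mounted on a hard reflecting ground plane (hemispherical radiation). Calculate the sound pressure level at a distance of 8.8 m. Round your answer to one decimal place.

The power spreads over a hemisphere of area 2π·r², so L_p = L_w − 10·log₁₀(2π·r²).
2π·r² = 486.6 m², 10·log₁₀ of that is 26.871 dB.
L_p = 79 − 26.871 = 52.13 dB.

52.1 dB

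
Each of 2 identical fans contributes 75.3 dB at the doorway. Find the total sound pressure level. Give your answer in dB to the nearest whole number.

78 dB

With 2 equal, uncorrelated contributions the intensity is 2× that of one unit, giving a rise of 10·log₁₀ 2.
L_total = 75.3 + 10·log₁₀(2) = 75.3 + 3.010 = 78.31 dB.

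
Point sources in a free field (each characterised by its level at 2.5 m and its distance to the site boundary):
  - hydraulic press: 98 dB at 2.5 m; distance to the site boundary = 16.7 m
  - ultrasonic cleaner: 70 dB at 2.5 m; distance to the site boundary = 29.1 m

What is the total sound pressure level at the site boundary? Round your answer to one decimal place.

81.5 dB

Apply inverse-square spreading to bring every level to the receiver, then sum 10^(L/10).
hydraulic press: 98 − 20·log₁₀(16.7/2.5) = 98 − 16.50 = 81.50 dB.
ultrasonic cleaner: 70 − 20·log₁₀(29.1/2.5) = 70 − 21.32 = 48.68 dB.
Σ 10^(L/10) = 1.415e+08 → L_total = 10·log₁₀(1.415e+08) = 81.51 dB.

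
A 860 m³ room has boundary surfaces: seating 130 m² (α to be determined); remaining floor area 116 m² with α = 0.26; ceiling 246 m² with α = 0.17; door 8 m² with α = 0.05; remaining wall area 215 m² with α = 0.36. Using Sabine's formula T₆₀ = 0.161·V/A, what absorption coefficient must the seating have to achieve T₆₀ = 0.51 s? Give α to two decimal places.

0.94

From T₆₀ = 0.161·V/A, the target T₆₀ = 0.51 s needs A = 0.161·860/0.51 = 271.49 m².
Absorption from the other surfaces = 116·0.26 + 246·0.17 + 8·0.05 + 215·0.36 = 149.78 m², so the seating must supply 121.71 m² over 130 m².
α = 121.71/130 = 0.936.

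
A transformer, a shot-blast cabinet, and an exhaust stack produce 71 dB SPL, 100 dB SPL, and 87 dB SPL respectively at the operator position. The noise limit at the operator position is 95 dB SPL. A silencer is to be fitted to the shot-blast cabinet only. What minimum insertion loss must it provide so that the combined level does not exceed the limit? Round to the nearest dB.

6 dB

Fixed contribution from the other sources: Σ 10^(L/10) = 10^(71/10) + 10^(87/10) = 5.138e+08 (87.11 dB SPL).
The limit corresponds to 10^(95/10) = 3.162e+09; subtracting the fixed part leaves 2.649e+09 for the shot-blast cabinet, i.e. 94.23 dB SPL.
So the shot-blast cabinet must be reduced from 100 to 94.23 dB SPL: IL = 5.77 dB.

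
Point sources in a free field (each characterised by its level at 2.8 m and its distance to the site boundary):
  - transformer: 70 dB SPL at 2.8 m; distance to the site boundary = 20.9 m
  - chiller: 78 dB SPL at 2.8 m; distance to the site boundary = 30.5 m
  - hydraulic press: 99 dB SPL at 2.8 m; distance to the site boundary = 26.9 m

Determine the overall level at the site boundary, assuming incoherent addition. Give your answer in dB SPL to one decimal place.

Propagate each source to the receiver with L = L_ref − 20·log₁₀(r/r_ref), then add intensities.
transformer: 70 − 20·log₁₀(20.9/2.8) = 70 − 17.46 = 52.54 dB SPL.
chiller: 78 − 20·log₁₀(30.5/2.8) = 78 − 20.74 = 57.26 dB SPL.
hydraulic press: 99 − 20·log₁₀(26.9/2.8) = 99 − 19.65 = 79.35 dB SPL.
Σ 10^(L/10) = 8.677e+07 → L_total = 10·log₁₀(8.677e+07) = 79.38 dB SPL.

79.4 dB SPL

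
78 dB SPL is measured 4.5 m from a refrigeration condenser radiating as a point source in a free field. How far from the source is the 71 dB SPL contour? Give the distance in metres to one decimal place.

10.1 m

Point-source spreading drops the level by 20·log₁₀(r₂/r₁); inverting, r₂/r₁ = 10^(ΔL/20).
r₂ = 4.5·10^((78−71)/20) = 4.5·10^(7.0/20) = 10.07 m.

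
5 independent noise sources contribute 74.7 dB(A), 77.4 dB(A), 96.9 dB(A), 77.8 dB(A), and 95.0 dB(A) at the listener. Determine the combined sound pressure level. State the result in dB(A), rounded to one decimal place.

99.1 dB(A)

Incoherent sources combine by intensity addition: L_total = 10·log₁₀(Σ 10^(L_i/10)).
Σ 10^(L/10) = 10^(74.7/10) + 10^(77.4/10) + 10^(96.9/10) + 10^(77.8/10) + 10^(95.0/10) = 8.205e+09.
L_total = 10·log₁₀(8.205e+09) = 99.14 dB(A).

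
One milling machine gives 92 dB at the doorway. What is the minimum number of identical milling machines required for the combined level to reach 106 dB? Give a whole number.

26

The shortfall is 106 − 92 = 14.0 dB, and N units add 10·log₁₀ N, so need 10·log₁₀ N ≥ 14.0.
N ≥ 10^(14.0/10) = 25.119, so N = 26.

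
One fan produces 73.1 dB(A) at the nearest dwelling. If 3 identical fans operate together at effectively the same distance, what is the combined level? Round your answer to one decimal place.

N identical incoherent sources raise the level by 10·log₁₀ N.
L_total = 73.1 + 10·log₁₀(3) = 73.1 + 4.771 = 77.87 dB(A).

77.9 dB(A)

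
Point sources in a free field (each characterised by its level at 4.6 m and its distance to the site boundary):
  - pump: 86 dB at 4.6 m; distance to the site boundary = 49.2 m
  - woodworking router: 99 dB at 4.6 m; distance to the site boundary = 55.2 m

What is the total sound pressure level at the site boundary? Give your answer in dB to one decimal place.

Apply inverse-square spreading to bring every level to the receiver, then sum 10^(L/10).
pump: 86 − 20·log₁₀(49.2/4.6) = 86 − 20.58 = 65.42 dB.
woodworking router: 99 − 20·log₁₀(55.2/4.6) = 99 − 21.58 = 77.42 dB.
Σ 10^(L/10) = 5.864e+07 → L_total = 10·log₁₀(5.864e+07) = 77.68 dB.

77.7 dB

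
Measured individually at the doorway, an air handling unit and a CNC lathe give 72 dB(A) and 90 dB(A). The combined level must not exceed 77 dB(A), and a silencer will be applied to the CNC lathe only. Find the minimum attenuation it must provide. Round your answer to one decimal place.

14.7 dB

Fixed contribution from the other source: Σ 10^(L/10) = 10^(72/10) = 1.585e+07 (72.00 dB(A)).
To meet 77 dB(A) overall, the treated CNC lathe may contribute at most 10^(77/10) − 1.585e+07 = 3.427e+07, i.e. 75.35 dB(A).
Required insertion loss = 90 − 75.35 = 14.65 dB.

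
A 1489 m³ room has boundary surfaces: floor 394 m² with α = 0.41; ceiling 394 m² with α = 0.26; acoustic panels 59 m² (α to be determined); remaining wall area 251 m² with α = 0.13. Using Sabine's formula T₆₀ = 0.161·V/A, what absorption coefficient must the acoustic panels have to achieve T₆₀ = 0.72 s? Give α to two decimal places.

Required total absorption A = 0.161·1489/0.72 = 332.96 m².
Absorption from the other surfaces = 394·0.41 + 394·0.26 + 251·0.13 = 296.61 m², so the acoustic panels must supply 36.35 m² over 59 m².
α = 36.35/59 = 0.616.

0.62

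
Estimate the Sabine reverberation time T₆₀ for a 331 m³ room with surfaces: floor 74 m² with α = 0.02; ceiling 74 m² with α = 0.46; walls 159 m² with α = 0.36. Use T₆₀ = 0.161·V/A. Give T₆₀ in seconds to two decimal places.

0.57 s

Total absorption A = 74·0.02 + 74·0.46 + 159·0.36 = 92.76 m² sabins.
T₆₀ = 0.161·V/A = 0.161·331/92.76 = 0.575 s.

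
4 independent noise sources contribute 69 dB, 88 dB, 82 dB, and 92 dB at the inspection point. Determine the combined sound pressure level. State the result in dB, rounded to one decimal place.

93.8 dB

For uncorrelated sources the intensities add, so convert each level to linear form, sum, and take 10·log₁₀ of the total.
Σ 10^(L/10) = 10^(69/10) + 10^(88/10) + 10^(82/10) + 10^(92/10) = 2.382e+09.
L_total = 10·log₁₀(2.382e+09) = 93.77 dB.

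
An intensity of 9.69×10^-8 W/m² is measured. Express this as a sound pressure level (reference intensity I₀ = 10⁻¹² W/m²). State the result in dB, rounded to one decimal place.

Dividing by I₀ shifts the exponent by 12: I/I₀ = 9.69×10^4.
L = 10·(0.9863 + 4) = 49.86 dB.

49.9 dB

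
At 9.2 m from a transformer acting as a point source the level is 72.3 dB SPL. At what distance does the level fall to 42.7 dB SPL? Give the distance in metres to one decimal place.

Point-source spreading drops the level by 20·log₁₀(r₂/r₁); inverting, r₂/r₁ = 10^(ΔL/20).
r₂ = 9.2·10^((72.3−42.7)/20) = 9.2·10^(29.6/20) = 277.84 m.

277.8 m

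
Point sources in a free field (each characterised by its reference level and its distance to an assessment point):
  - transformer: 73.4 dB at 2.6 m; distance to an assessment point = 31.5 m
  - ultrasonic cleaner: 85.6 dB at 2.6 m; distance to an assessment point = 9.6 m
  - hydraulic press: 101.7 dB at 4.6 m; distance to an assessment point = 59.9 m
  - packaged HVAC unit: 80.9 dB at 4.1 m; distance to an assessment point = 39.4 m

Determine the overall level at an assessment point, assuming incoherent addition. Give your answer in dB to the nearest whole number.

81 dB

Apply inverse-square spreading to bring every level to the receiver, then sum 10^(L/10).
transformer: 73.4 − 20·log₁₀(31.5/2.6) = 73.4 − 21.67 = 51.73 dB.
ultrasonic cleaner: 85.6 − 20·log₁₀(9.6/2.6) = 85.6 − 11.35 = 74.25 dB.
hydraulic press: 101.7 − 20·log₁₀(59.9/4.6) = 101.7 − 22.29 = 79.41 dB.
packaged HVAC unit: 80.9 − 20·log₁₀(39.4/4.1) = 80.9 − 19.65 = 61.25 dB.
Σ 10^(L/10) = 1.153e+08 → L_total = 10·log₁₀(1.153e+08) = 80.62 dB.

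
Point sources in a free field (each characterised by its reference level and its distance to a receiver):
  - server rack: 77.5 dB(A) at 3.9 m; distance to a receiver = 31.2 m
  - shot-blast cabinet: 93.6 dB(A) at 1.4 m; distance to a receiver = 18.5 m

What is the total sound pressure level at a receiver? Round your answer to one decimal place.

Apply inverse-square spreading to bring every level to the receiver, then sum 10^(L/10).
server rack: 77.5 − 20·log₁₀(31.2/3.9) = 77.5 − 18.06 = 59.44 dB(A).
shot-blast cabinet: 93.6 − 20·log₁₀(18.5/1.4) = 93.6 − 22.42 = 71.18 dB(A).
Σ 10^(L/10) = 1.400e+07 → L_total = 10·log₁₀(1.400e+07) = 71.46 dB(A).

71.5 dB(A)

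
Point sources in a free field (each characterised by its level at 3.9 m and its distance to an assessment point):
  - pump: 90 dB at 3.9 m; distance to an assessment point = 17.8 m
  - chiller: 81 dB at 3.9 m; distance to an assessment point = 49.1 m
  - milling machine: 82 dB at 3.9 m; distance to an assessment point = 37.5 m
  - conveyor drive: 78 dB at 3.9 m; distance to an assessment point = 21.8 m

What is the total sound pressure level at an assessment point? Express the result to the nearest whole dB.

Propagate each source to the receiver with L = L_ref − 20·log₁₀(r/r_ref), then add intensities.
pump: 90 − 20·log₁₀(17.8/3.9) = 90 − 13.19 = 76.81 dB.
chiller: 81 − 20·log₁₀(49.1/3.9) = 81 − 22.00 = 59.00 dB.
milling machine: 82 − 20·log₁₀(37.5/3.9) = 82 − 19.66 = 62.34 dB.
conveyor drive: 78 − 20·log₁₀(21.8/3.9) = 78 − 14.95 = 63.05 dB.
Σ 10^(L/10) = 5.253e+07 → L_total = 10·log₁₀(5.253e+07) = 77.20 dB.

77 dB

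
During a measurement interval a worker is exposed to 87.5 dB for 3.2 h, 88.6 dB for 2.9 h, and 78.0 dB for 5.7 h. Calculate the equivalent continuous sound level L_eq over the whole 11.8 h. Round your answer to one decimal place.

85.6 dB

The energy average is taken in the linear domain: L_eq = 10·log₁₀[(Σ tᵢ·10^(Lᵢ/10))/T], T = 11.8 h.
Σ tᵢ·10^(Lᵢ/10) = 3.2·10^(87.5/10) + 2.9·10^(88.6/10) + 5.7·10^(78.0/10) = 4.260e+09.
L_eq = 10·log₁₀(4.260e+09/11.8) = 85.58 dB.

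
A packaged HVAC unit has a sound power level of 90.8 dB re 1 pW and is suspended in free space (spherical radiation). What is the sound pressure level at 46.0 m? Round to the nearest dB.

The power spreads over a sphere of area 4π·r², so L_p = L_w − 10·log₁₀(4π·r²).
4π·r² = 2.659e+04 m², 10·log₁₀ of that is 44.247 dB.
L_p = 90.8 − 44.247 = 46.55 dB.

47 dB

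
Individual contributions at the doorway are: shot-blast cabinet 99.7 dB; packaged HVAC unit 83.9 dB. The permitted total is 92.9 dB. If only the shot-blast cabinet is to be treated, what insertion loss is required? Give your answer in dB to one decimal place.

7.4 dB

Fixed contribution from the other source: Σ 10^(L/10) = 10^(83.9/10) = 2.455e+08 (83.90 dB).
The limit corresponds to 10^(92.9/10) = 1.950e+09; subtracting the fixed part leaves 1.704e+09 for the shot-blast cabinet, i.e. 92.32 dB.
Required insertion loss = 99.7 − 92.32 = 7.38 dB.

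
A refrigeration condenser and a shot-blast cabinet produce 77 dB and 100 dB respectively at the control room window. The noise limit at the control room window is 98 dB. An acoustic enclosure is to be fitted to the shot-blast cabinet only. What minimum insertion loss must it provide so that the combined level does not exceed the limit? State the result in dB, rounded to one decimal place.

Fixed contribution from the other source: Σ 10^(L/10) = 10^(77/10) = 5.012e+07 (77.00 dB).
The limit corresponds to 10^(98/10) = 6.310e+09; subtracting the fixed part leaves 6.259e+09 for the shot-blast cabinet, i.e. 97.97 dB.
So the shot-blast cabinet must be reduced from 100 to 97.97 dB: IL = 2.03 dB.

2.0 dB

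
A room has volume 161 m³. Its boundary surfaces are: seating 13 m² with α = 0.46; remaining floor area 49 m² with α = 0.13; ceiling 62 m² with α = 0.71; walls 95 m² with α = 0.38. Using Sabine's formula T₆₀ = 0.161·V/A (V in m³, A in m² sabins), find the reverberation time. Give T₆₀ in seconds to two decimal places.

0.28 s

Summing Sᵢαᵢ: 13·0.46 + 49·0.13 + 62·0.71 + 95·0.38 = 92.47 m².
T₆₀ = 0.161 × 161 / 92.47 = 0.280 s.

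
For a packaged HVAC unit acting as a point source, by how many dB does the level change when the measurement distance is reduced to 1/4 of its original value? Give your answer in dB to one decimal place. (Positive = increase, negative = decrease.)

Point-source spreading: ΔL = −20·log₁₀(r₂/r₁).
ΔL = −20·log₁₀(0.25) = +12.04 dB.

+12.0 dB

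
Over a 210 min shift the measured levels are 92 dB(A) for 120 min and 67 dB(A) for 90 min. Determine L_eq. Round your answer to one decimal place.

The energy average is taken in the linear domain: L_eq = 10·log₁₀[(Σ tᵢ·10^(Lᵢ/10))/T], T = 210 min.
Σ tᵢ·10^(Lᵢ/10) = 120·10^(92/10) + 90·10^(67/10) = 1.906e+11.
L_eq = 10·log₁₀(1.906e+11/210) = 89.58 dB(A).

89.6 dB(A)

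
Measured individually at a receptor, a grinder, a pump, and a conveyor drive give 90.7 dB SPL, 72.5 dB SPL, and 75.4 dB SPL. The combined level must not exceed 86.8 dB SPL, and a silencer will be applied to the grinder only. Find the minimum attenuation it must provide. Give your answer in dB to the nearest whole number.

The untreated sources together contribute 10^(72.5/10) + 10^(75.4/10) = 5.246e+07, i.e. 77.20 dB SPL.
The limit corresponds to 10^(86.8/10) = 4.786e+08; subtracting the fixed part leaves 4.262e+08 for the grinder, i.e. 86.30 dB SPL.
Required insertion loss = 90.7 − 86.30 = 4.40 dB.

4 dB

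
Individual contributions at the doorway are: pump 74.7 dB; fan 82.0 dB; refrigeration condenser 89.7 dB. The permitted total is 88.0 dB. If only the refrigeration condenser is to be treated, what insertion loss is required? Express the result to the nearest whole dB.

The untreated sources together contribute 10^(74.7/10) + 10^(82.0/10) = 1.880e+08, i.e. 82.74 dB.
The limit corresponds to 10^(88.0/10) = 6.310e+08; subtracting the fixed part leaves 4.430e+08 for the refrigeration condenser, i.e. 86.46 dB.
So the refrigeration condenser must be reduced from 89.7 to 86.46 dB: IL = 3.24 dB.

3 dB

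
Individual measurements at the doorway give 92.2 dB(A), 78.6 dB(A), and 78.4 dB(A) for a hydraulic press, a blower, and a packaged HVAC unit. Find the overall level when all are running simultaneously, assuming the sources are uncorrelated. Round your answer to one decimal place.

Incoherent sources combine by intensity addition: L_total = 10·log₁₀(Σ 10^(L_i/10)).
Σ 10^(L/10) = 10^(92.2/10) + 10^(78.6/10) + 10^(78.4/10) = 1.801e+09.
L_total = 10·log₁₀(1.801e+09) = 92.56 dB(A).

92.6 dB(A)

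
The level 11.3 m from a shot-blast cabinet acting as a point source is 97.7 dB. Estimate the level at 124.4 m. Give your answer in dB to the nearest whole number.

77 dB

Spherical spreading from a point source gives a 20·log₁₀(r₂/r₁) drop.
L₂ = 97.7 − 20·log₁₀(124.4/11.3) = 97.7 − 20.835 = 76.87 dB.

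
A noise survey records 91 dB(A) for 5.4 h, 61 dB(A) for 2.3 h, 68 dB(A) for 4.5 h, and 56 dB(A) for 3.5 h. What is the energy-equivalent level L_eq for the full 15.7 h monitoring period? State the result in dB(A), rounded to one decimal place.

L_eq = 10·log₁₀[(1/T)·Σ tᵢ·10^(Lᵢ/10)] with T = 15.7 h.
Σ tᵢ·10^(Lᵢ/10) = 5.4·10^(91/10) + 2.3·10^(61/10) + 4.5·10^(68/10) + 3.5·10^(56/10) = 6.831e+09.
L_eq = 10·log₁₀(6.831e+09/15.7) = 86.39 dB(A).

86.4 dB(A)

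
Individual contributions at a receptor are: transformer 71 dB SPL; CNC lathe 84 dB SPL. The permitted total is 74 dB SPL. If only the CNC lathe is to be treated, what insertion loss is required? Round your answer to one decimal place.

Fixed contribution from the other source: Σ 10^(L/10) = 10^(71/10) = 1.259e+07 (71.00 dB SPL).
The limit corresponds to 10^(74/10) = 2.512e+07; subtracting the fixed part leaves 1.253e+07 for the CNC lathe, i.e. 70.98 dB SPL.
Required insertion loss = 84 − 70.98 = 13.02 dB.

13.0 dB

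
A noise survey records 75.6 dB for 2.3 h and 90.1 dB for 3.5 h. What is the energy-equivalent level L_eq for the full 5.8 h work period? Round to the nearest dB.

88 dB

The energy average is taken in the linear domain: L_eq = 10·log₁₀[(Σ tᵢ·10^(Lᵢ/10))/T], T = 5.8 h.
Σ tᵢ·10^(Lᵢ/10) = 2.3·10^(75.6/10) + 3.5·10^(90.1/10) = 3.665e+09.
L_eq = 10·log₁₀(3.665e+09/5.8) = 88.01 dB.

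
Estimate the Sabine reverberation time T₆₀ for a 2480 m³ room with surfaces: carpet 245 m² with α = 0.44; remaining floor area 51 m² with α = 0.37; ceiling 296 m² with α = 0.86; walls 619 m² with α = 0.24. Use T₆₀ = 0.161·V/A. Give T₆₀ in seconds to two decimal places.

Summing Sᵢαᵢ: 245·0.44 + 51·0.37 + 296·0.86 + 619·0.24 = 529.79 m².
T₆₀ = 0.161 × 2480 / 529.79 = 0.754 s.

0.75 s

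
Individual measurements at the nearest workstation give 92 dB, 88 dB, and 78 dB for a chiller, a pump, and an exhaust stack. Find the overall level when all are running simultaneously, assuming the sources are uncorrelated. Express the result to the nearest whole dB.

For uncorrelated sources the intensities add, so convert each level to linear form, sum, and take 10·log₁₀ of the total.
Σ 10^(L/10) = 10^(92/10) + 10^(88/10) + 10^(78/10) = 2.279e+09.
L_total = 10·log₁₀(2.279e+09) = 93.58 dB.

94 dB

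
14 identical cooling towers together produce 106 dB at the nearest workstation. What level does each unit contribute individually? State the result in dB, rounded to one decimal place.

14 equal contributions raise the level by 10·log₁₀ 14 = 11.461 dB, so each unit alone gives 106 − 11.461.

94.5 dB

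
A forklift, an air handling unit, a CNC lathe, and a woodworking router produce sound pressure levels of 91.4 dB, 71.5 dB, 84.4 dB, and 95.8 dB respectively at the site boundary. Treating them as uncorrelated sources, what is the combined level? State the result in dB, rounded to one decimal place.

Incoherent sources combine by intensity addition: L_total = 10·log₁₀(Σ 10^(L_i/10)).
Σ 10^(L/10) = 10^(91.4/10) + 10^(71.5/10) + 10^(84.4/10) + 10^(95.8/10) = 5.472e+09.
L_total = 10·log₁₀(5.472e+09) = 97.38 dB.

97.4 dB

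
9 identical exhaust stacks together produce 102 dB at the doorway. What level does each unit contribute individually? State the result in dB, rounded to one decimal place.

9 equal contributions raise the level by 10·log₁₀ 9 = 9.542 dB, so each unit alone gives 102 − 9.542.

92.5 dB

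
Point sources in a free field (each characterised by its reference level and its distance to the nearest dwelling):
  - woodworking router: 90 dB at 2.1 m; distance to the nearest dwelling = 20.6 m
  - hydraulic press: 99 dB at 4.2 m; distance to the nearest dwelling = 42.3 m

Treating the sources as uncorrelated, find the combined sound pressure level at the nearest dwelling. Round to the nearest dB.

Propagate each source to the receiver with L = L_ref − 20·log₁₀(r/r_ref), then add intensities.
woodworking router: 90 − 20·log₁₀(20.6/2.1) = 90 − 19.83 = 70.17 dB.
hydraulic press: 99 − 20·log₁₀(42.3/4.2) = 99 − 20.06 = 78.94 dB.
Σ 10^(L/10) = 8.870e+07 → L_total = 10·log₁₀(8.870e+07) = 79.48 dB.

79 dB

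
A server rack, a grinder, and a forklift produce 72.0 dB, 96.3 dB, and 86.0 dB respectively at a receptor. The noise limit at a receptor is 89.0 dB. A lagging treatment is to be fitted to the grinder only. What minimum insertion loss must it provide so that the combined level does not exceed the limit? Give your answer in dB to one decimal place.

10.5 dB

The untreated sources together contribute 10^(72.0/10) + 10^(86.0/10) = 4.140e+08, i.e. 86.17 dB.
The limit corresponds to 10^(89.0/10) = 7.943e+08; subtracting the fixed part leaves 3.804e+08 for the grinder, i.e. 85.80 dB.
So the grinder must be reduced from 96.3 to 85.80 dB: IL = 10.50 dB.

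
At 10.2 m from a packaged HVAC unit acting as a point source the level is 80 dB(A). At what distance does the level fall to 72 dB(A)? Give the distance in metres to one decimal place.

25.6 m

Point-source spreading drops the level by 20·log₁₀(r₂/r₁); inverting, r₂/r₁ = 10^(ΔL/20).
r₂ = 10.2·10^((80−72)/20) = 10.2·10^(8.0/20) = 25.62 m.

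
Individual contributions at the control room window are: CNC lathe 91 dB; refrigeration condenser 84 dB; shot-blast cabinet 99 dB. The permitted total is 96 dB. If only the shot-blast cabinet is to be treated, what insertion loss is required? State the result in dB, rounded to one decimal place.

The untreated sources together contribute 10^(91/10) + 10^(84/10) = 1.510e+09, i.e. 91.79 dB.
To meet 96 dB overall, the treated shot-blast cabinet may contribute at most 10^(96/10) − 1.510e+09 = 2.471e+09, i.e. 93.93 dB.
So the shot-blast cabinet must be reduced from 99 to 93.93 dB: IL = 5.07 dB.

5.1 dB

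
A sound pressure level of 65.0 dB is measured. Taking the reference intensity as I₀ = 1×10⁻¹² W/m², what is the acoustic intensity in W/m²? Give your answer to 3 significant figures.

3.16e-06 W/m²

L = 10·log₁₀(I/I₀) ⇒ I = I₀·10^(L/10) = 10⁻¹² × 10^6.50.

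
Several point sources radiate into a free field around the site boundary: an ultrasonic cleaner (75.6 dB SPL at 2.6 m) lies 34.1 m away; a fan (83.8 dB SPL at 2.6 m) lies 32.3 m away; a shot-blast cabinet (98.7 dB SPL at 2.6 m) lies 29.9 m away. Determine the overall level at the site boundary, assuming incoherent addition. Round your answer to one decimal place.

First find each source's level at the receiver (point-source: −20·log₁₀(r/r_ref)), then combine on an intensity basis.
ultrasonic cleaner: 75.6 − 20·log₁₀(34.1/2.6) = 75.6 − 22.36 = 53.24 dB SPL.
fan: 83.8 − 20·log₁₀(32.3/2.6) = 83.8 − 21.88 = 61.92 dB SPL.
shot-blast cabinet: 98.7 − 20·log₁₀(29.9/2.6) = 98.7 − 21.21 = 77.49 dB SPL.
Σ 10^(L/10) = 5.782e+07 → L_total = 10·log₁₀(5.782e+07) = 77.62 dB SPL.

77.6 dB SPL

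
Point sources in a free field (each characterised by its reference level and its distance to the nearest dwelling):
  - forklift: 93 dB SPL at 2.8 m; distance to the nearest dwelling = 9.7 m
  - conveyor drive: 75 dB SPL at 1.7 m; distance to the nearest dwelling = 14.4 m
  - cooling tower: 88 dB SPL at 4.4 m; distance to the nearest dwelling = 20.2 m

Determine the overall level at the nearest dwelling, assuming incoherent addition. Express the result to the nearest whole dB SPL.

First find each source's level at the receiver (point-source: −20·log₁₀(r/r_ref)), then combine on an intensity basis.
forklift: 93 − 20·log₁₀(9.7/2.8) = 93 − 10.79 = 82.21 dB SPL.
conveyor drive: 75 − 20·log₁₀(14.4/1.7) = 75 − 18.56 = 56.44 dB SPL.
cooling tower: 88 − 20·log₁₀(20.2/4.4) = 88 − 13.24 = 74.76 dB SPL.
Σ 10^(L/10) = 1.966e+08 → L_total = 10·log₁₀(1.966e+08) = 82.94 dB SPL.

83 dB SPL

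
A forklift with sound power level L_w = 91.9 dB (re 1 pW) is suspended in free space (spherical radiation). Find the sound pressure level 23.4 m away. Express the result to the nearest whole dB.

54 dB

The power spreads over a sphere of area 4π·r², so L_p = L_w − 10·log₁₀(4π·r²).
4π·r² = 6881 m², 10·log₁₀ of that is 38.376 dB.
L_p = 91.9 − 38.376 = 53.52 dB.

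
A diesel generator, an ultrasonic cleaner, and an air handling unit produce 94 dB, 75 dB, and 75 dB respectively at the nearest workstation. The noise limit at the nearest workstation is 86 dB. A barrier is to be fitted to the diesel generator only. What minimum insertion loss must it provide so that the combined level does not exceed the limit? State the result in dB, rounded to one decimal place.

Everything except the diesel generator sums to 10^(75/10) + 10^(75/10) = 6.325e+07 in linear terms, 78.01 dB.
To meet 86 dB overall, the treated diesel generator may contribute at most 10^(86/10) − 6.325e+07 = 3.349e+08, i.e. 85.25 dB.
So the diesel generator must be reduced from 94 to 85.25 dB: IL = 8.75 dB.

8.8 dB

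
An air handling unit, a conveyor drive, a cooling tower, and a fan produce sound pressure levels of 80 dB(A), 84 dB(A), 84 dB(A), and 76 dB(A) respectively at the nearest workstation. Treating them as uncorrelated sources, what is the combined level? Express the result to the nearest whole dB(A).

Incoherent sources combine by intensity addition: L_total = 10·log₁₀(Σ 10^(L_i/10)).
Σ 10^(L/10) = 10^(80/10) + 10^(84/10) + 10^(84/10) + 10^(76/10) = 6.422e+08.
L_total = 10·log₁₀(6.422e+08) = 88.08 dB(A).

88 dB(A)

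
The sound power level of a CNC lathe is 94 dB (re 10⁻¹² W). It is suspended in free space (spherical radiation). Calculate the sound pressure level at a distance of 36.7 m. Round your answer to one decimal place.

51.7 dB

Free-field spherical radiation: L_p = L_w − 10·log₁₀(4π·r²), r = 36.7 m.
4π·r² = 1.693e+04 m², 10·log₁₀ of that is 42.285 dB.
L_p = 94 − 42.285 = 51.71 dB.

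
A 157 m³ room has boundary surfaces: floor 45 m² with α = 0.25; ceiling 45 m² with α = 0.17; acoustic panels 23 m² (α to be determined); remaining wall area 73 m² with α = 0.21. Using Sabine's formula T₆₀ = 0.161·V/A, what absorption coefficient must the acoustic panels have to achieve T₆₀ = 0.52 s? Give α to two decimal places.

A = 0.161·V/T₆₀ = 0.161·157/0.52 = 48.61 m² sabins.
Absorption from the other surfaces = 45·0.25 + 45·0.17 + 73·0.21 = 34.23 m², so the acoustic panels must supply 14.38 m² over 23 m².
α = 14.38/23 = 0.625.

0.63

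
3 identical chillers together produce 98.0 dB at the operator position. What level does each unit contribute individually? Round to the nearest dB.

93 dB

3 equal contributions raise the level by 10·log₁₀ 3 = 4.771 dB, so each unit alone gives 98.0 − 4.771.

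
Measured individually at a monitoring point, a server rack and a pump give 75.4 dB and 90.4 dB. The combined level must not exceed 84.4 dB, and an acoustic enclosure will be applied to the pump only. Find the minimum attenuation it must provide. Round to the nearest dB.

7 dB

Everything except the pump sums to 10^(75.4/10) = 3.467e+07 in linear terms, 75.40 dB.
The limit corresponds to 10^(84.4/10) = 2.754e+08; subtracting the fixed part leaves 2.407e+08 for the pump, i.e. 83.82 dB.
Required insertion loss = 90.4 − 83.82 = 6.58 dB.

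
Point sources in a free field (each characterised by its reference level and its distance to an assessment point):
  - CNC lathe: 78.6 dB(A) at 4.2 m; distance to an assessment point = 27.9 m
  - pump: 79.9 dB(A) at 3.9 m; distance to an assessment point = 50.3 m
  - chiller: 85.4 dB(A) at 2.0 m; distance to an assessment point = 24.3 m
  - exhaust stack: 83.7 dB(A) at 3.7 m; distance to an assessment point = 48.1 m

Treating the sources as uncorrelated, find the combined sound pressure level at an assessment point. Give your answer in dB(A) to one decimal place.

67.8 dB(A)

First find each source's level at the receiver (point-source: −20·log₁₀(r/r_ref)), then combine on an intensity basis.
CNC lathe: 78.6 − 20·log₁₀(27.9/4.2) = 78.6 − 16.45 = 62.15 dB(A).
pump: 79.9 − 20·log₁₀(50.3/3.9) = 79.9 − 22.21 = 57.69 dB(A).
chiller: 85.4 − 20·log₁₀(24.3/2.0) = 85.4 − 21.69 = 63.71 dB(A).
exhaust stack: 83.7 − 20·log₁₀(48.1/3.7) = 83.7 − 22.28 = 61.42 dB(A).
Σ 10^(L/10) = 5.965e+06 → L_total = 10·log₁₀(5.965e+06) = 67.76 dB(A).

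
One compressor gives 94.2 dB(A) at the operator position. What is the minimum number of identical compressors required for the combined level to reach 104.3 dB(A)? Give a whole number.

11

The shortfall is 104.3 − 94.2 = 10.1 dB, and N units add 10·log₁₀ N, so need 10·log₁₀ N ≥ 10.1.
N ≥ 10^(10.1/10) = 10.233, so N = 11.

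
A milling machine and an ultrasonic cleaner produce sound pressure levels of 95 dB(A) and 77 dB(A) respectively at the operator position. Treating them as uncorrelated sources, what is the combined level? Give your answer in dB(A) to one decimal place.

For uncorrelated sources the intensities add, so convert each level to linear form, sum, and take 10·log₁₀ of the total.
Σ 10^(L/10) = 10^(95/10) + 10^(77/10) = 3.212e+09.
L_total = 10·log₁₀(3.212e+09) = 95.07 dB(A).

95.1 dB(A)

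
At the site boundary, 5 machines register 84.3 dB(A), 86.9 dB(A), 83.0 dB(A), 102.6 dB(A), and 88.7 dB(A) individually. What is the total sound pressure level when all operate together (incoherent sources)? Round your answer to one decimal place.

103.0 dB(A)

Incoherent sources combine by intensity addition: L_total = 10·log₁₀(Σ 10^(L_i/10)).
Σ 10^(L/10) = 10^(84.3/10) + 10^(86.9/10) + 10^(83.0/10) + 10^(102.6/10) + 10^(88.7/10) = 1.990e+10.
L_total = 10·log₁₀(1.990e+10) = 102.99 dB(A).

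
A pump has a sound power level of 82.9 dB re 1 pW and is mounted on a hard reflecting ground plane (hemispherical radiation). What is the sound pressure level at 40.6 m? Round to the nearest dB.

43 dB

Free-field hemispherical radiation: L_p = L_w − 10·log₁₀(2π·r²), r = 40.6 m.
2π·r² = 1.036e+04 m², 10·log₁₀ of that is 40.152 dB.
L_p = 82.9 − 40.152 = 42.75 dB.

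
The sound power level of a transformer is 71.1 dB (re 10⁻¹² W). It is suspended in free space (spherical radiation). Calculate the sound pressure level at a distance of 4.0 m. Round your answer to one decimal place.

Free-field spherical radiation: L_p = L_w − 10·log₁₀(4π·r²), r = 4.0 m.
4π·r² = 201.1 m², 10·log₁₀ of that is 23.033 dB.
L_p = 71.1 − 23.033 = 48.07 dB.

48.1 dB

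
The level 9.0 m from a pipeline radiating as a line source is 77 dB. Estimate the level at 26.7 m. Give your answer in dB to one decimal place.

72.3 dB

For a line source, L₂ = L₁ − 10·log₁₀(r₂/r₁).
L₂ = 77 − 10·log₁₀(26.7/9.0) = 77 − 4.723 = 72.28 dB.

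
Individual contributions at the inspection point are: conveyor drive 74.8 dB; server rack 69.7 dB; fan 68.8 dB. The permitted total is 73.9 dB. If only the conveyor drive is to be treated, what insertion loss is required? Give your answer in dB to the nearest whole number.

6 dB

Fixed contribution from the other sources: Σ 10^(L/10) = 10^(69.7/10) + 10^(68.8/10) = 1.692e+07 (72.28 dB).
The limit corresponds to 10^(73.9/10) = 2.455e+07; subtracting the fixed part leaves 7.629e+06 for the conveyor drive, i.e. 68.82 dB.
Required insertion loss = 74.8 − 68.82 = 5.98 dB.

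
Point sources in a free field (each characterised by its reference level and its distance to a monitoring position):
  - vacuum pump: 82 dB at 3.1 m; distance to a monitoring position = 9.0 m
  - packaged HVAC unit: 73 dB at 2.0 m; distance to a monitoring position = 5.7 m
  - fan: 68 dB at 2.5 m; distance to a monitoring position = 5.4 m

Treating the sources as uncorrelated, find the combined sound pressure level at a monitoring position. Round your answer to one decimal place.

73.5 dB

Apply inverse-square spreading to bring every level to the receiver, then sum 10^(L/10).
vacuum pump: 82 − 20·log₁₀(9.0/3.1) = 82 − 9.26 = 72.74 dB.
packaged HVAC unit: 73 − 20·log₁₀(5.7/2.0) = 73 − 9.10 = 63.90 dB.
fan: 68 − 20·log₁₀(5.4/2.5) = 68 − 6.69 = 61.31 dB.
Σ 10^(L/10) = 2.261e+07 → L_total = 10·log₁₀(2.261e+07) = 73.54 dB.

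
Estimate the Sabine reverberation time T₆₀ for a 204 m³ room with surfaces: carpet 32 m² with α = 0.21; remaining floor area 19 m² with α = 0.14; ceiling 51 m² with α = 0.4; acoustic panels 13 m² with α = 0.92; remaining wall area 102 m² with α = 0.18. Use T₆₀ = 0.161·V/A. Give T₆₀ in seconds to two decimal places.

0.55 s

Summing Sᵢαᵢ: 32·0.21 + 19·0.14 + 51·0.4 + 13·0.92 + 102·0.18 = 60.10 m².
T₆₀ = 0.161·V/A = 0.161·204/60.10 = 0.546 s.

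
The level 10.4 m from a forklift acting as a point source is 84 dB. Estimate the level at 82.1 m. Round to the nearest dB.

66 dB

For a point source, L₂ = L₁ − 20·log₁₀(r₂/r₁).
L₂ = 84 − 20·log₁₀(82.1/10.4) = 84 − 17.946 = 66.05 dB.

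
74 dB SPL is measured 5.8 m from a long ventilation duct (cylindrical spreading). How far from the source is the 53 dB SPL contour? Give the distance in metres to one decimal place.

730.2 m

The 21.0 dB drop corresponds to a distance ratio of 10^(21.0/10) for a line source.
r₂ = 5.8·10^((74−53)/10) = 5.8·10^(21.0/10) = 730.18 m.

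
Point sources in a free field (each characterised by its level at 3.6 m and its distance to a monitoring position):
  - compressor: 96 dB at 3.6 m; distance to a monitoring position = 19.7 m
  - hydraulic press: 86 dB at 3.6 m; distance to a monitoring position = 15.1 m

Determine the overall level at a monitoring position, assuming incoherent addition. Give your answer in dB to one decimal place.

First find each source's level at the receiver (point-source: −20·log₁₀(r/r_ref)), then combine on an intensity basis.
compressor: 96 − 20·log₁₀(19.7/3.6) = 96 − 14.76 = 81.24 dB.
hydraulic press: 86 − 20·log₁₀(15.1/3.6) = 86 − 12.45 = 73.55 dB.
Σ 10^(L/10) = 1.556e+08 → L_total = 10·log₁₀(1.556e+08) = 81.92 dB.

81.9 dB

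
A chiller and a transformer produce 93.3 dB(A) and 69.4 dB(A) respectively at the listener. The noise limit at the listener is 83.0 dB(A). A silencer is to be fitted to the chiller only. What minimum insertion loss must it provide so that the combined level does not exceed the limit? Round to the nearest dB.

Everything except the chiller sums to 10^(69.4/10) = 8.710e+06 in linear terms, 69.40 dB(A).
To meet 83.0 dB(A) overall, the treated chiller may contribute at most 10^(83.0/10) − 8.710e+06 = 1.908e+08, i.e. 82.81 dB(A).
So the chiller must be reduced from 93.3 to 82.81 dB(A): IL = 10.49 dB.

10 dB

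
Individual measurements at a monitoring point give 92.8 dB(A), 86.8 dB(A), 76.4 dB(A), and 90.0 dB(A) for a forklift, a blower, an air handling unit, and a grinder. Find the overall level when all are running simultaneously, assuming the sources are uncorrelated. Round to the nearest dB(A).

95 dB(A)

Incoherent sources combine by intensity addition: L_total = 10·log₁₀(Σ 10^(L_i/10)).
Σ 10^(L/10) = 10^(92.8/10) + 10^(86.8/10) + 10^(76.4/10) + 10^(90.0/10) = 3.428e+09.
L_total = 10·log₁₀(3.428e+09) = 95.35 dB(A).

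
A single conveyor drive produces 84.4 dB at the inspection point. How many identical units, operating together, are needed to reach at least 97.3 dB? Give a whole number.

20

N identical sources give L₁ + 10·log₁₀ N, so require 10·log₁₀ N ≥ 97.3 − 84.4 = 12.9 dB.
N ≥ 10^(12.9/10) = 19.498, so N = 20.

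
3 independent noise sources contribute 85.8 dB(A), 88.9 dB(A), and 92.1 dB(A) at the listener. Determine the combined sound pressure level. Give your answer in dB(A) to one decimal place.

94.4 dB(A)

Incoherent sources combine by intensity addition: L_total = 10·log₁₀(Σ 10^(L_i/10)).
Σ 10^(L/10) = 10^(85.8/10) + 10^(88.9/10) + 10^(92.1/10) = 2.778e+09.
L_total = 10·log₁₀(2.778e+09) = 94.44 dB(A).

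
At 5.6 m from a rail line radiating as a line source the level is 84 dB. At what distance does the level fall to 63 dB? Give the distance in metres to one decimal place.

705.0 m

Line-source spreading drops the level by 10·log₁₀(r₂/r₁); inverting, r₂/r₁ = 10^(ΔL/10).
r₂ = 5.6·10^((84−63)/10) = 5.6·10^(21.0/10) = 705.00 m.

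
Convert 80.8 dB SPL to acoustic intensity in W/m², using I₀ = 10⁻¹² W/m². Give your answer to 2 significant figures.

I = I₀·10^(L/10) = 10⁻¹² × 10^(80.8/10) = 10^(-3.920).

0.00012 W/m²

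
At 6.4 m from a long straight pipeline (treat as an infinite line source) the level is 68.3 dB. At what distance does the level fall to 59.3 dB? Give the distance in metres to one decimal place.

50.8 m

Line-source spreading drops the level by 10·log₁₀(r₂/r₁); inverting, r₂/r₁ = 10^(ΔL/10).
r₂ = 6.4·10^((68.3−59.3)/10) = 6.4·10^(9.0/10) = 50.84 m.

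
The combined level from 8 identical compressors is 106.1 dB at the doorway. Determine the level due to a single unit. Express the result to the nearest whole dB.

For N identical incoherent sources L_total = L₁ + 10·log₁₀ N, so L₁ = 106.1 − 10·log₁₀(8) = 106.1 − 9.031.

97 dB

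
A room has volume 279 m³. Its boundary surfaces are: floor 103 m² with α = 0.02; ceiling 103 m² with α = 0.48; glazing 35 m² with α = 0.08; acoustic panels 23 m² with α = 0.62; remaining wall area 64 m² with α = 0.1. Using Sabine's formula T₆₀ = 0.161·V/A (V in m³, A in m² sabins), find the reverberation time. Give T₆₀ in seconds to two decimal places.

A = Σ Sᵢαᵢ = 103·0.02 + 103·0.48 + 35·0.08 + 23·0.62 + 64·0.1 = 74.96 m².
T₆₀ = 0.161 × 279 / 74.96 = 0.599 s.

0.60 s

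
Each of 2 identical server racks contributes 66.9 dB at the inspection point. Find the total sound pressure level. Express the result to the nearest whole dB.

N identical incoherent sources raise the level by 10·log₁₀ N.
L_total = 66.9 + 10·log₁₀(2) = 66.9 + 3.010 = 69.91 dB.

70 dB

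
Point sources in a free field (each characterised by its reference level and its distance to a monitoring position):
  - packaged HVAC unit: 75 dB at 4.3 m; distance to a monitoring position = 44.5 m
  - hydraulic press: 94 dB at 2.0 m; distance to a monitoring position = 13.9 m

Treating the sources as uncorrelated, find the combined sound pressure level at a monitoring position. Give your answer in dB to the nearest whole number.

First find each source's level at the receiver (point-source: −20·log₁₀(r/r_ref)), then combine on an intensity basis.
packaged HVAC unit: 75 − 20·log₁₀(44.5/4.3) = 75 − 20.30 = 54.70 dB.
hydraulic press: 94 − 20·log₁₀(13.9/2.0) = 94 − 16.84 = 77.16 dB.
Σ 10^(L/10) = 5.230e+07 → L_total = 10·log₁₀(5.230e+07) = 77.18 dB.

77 dB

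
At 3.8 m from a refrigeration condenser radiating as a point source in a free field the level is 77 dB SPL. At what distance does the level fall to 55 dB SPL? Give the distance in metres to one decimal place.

The 22.0 dB drop corresponds to a distance ratio of 10^(22.0/20) for a point source.
r₂ = 3.8·10^((77−55)/20) = 3.8·10^(22.0/20) = 47.84 m.

47.8 m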